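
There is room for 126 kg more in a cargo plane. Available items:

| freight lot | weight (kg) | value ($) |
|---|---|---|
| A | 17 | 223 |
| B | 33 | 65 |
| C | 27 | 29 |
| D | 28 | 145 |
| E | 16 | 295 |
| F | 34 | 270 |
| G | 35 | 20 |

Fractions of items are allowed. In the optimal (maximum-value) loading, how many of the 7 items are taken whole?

4

Order: E (295/16=18.44) > A (223/17=13.12) > F (270/34=7.94) > D (145/28=5.18) > B (65/33=1.97) > C (29/27=1.07) > G (20/35=0.57)
Fill: take E (16 @ 295) → take A (17 @ 223) → take F (34 @ 270) → take D (28 @ 145) → take 31/33 of B → 61.06; 126/126 used.
4 item(s) taken whole; one partial (take 31/33 of B).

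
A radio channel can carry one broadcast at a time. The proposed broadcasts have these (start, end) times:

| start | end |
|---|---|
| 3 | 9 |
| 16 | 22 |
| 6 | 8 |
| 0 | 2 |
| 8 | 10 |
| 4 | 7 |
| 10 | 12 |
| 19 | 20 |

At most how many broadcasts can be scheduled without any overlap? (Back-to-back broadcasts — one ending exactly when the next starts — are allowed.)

Sort by end time and greedily take each interval whose start is ≥ the last chosen end.
By end time: (0,2), (4,7), (6,8), (3,9), (8,10), (10,12), (19,20), (16,22).
Pick (0,2); next start ≥ 2 → (4,7); next start ≥ 7 → (8,10); next start ≥ 10 → (10,12); next start ≥ 12 → (19,20).
Selected 5 broadcasts.

5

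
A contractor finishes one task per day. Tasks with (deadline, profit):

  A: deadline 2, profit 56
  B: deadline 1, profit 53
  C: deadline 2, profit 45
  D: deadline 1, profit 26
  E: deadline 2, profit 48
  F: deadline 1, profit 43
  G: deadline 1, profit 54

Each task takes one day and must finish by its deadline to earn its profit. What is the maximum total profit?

110

By profit: A(d2,56), G(d1,54), B(d1,53), E(d2,48), C(d2,45), F(d1,43), D(d1,26)
A→slot 2; G→slot 1; B skipped; E skipped; C skipped; F skipped; D skipped.
Profit = 54 + 56 = 110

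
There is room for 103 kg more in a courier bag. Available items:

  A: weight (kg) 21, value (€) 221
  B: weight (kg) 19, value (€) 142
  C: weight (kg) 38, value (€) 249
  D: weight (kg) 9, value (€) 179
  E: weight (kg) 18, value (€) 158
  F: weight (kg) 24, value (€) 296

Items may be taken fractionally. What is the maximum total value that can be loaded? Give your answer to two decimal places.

1074.63

Order: D (179/9=19.89) > F (296/24=12.33) > A (221/21=10.52) > E (158/18=8.78) > B (142/19=7.47) > C (249/38=6.55)
Fill: take D (9 @ 179) → take F (24 @ 296) → take A (21 @ 221) → take E (18 @ 158) → take B (19 @ 142) → take 12/38 of C → 78.63; 103/103 used.
Total value = 1074.63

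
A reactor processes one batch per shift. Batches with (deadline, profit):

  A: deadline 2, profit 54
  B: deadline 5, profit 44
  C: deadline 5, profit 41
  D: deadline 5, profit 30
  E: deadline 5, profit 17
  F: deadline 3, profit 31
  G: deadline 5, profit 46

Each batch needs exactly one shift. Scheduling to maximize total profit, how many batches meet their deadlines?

5

By profit: A(d2,54), G(d5,46), B(d5,44), C(d5,41), F(d3,31), D(d5,30), E(d5,17)
A→slot 2; G→slot 5; B→slot 4; C→slot 3; F→slot 1; D skipped; E skipped.
5 of 7 scheduled.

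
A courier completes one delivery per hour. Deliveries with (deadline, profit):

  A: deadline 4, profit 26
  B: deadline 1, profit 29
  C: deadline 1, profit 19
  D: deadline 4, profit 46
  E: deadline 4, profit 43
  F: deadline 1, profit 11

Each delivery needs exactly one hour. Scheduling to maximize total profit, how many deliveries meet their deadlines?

4

Take jobs in profit order; each goes to the latest open slot no later than its deadline.
By profit: D(d4,46), E(d4,43), B(d1,29), A(d4,26), C(d1,19), F(d1,11)
D→slot 4; E→slot 3; B→slot 1; A→slot 2; C skipped; F skipped.
4 of 6 scheduled.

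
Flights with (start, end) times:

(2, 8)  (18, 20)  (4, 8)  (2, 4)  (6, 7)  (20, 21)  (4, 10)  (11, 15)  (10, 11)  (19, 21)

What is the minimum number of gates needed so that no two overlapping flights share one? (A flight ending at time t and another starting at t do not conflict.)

starts: [2, 2, 4, 4, 6, 10, 11, 18, 19, 20]
ends:   [4, 7, 8, 8, 10, 11, 15, 20, 21, 21]
s2→1 s2→2 e4→1 s4→2 s4→3 s6→4  — peak 4.

4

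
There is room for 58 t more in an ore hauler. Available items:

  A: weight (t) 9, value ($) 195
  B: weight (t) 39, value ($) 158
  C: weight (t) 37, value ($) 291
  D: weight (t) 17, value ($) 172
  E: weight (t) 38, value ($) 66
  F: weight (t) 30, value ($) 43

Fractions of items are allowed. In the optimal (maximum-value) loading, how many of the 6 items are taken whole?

Ratios (sorted): A 21.67, D 10.12, C 7.86, B 4.05, E 1.74, F 1.43
take A (9 @ 195); take D (17 @ 172); take 32/37 of C → 251.68. Capacity used 58/58.
2 item(s) taken whole; one partial (take 32/37 of C).

2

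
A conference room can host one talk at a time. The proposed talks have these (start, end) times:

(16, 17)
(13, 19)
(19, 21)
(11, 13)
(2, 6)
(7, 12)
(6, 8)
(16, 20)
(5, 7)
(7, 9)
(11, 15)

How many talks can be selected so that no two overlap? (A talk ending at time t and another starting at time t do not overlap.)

5

Sorted by end: (2,6)  (5,7)  (6,8)  (7,9)  (7,12)  (11,13)  (11,15)  (16,17)  (13,19)  (16,20)  (19,21)
take (2,6); skip (5,7); take (6,8); skip (7,9); skip (7,12); take (11,13); take (16,17); skip (13,19); take (19,21).
Selected 5 talks.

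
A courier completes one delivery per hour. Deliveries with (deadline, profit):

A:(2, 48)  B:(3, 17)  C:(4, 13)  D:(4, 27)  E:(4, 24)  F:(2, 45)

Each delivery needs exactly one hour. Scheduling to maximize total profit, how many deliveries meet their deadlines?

4

By profit: A(d2,48), F(d2,45), D(d4,27), E(d4,24), B(d3,17), C(d4,13)
A→slot 2; F→slot 1; D→slot 4; E→slot 3; B skipped; C skipped.
4 of 6 scheduled.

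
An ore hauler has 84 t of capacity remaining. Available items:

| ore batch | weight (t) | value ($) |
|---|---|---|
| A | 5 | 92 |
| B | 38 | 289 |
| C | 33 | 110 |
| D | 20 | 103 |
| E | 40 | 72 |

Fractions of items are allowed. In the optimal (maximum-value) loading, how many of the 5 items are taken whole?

3

Ratios (sorted): A 18.40, B 7.61, D 5.15, C 3.33, E 1.80
take A (5 @ 92); take B (38 @ 289); take D (20 @ 103); take 21/33 of C → 70.00. Capacity used 84/84.
3 item(s) taken whole; one partial (take 21/33 of C).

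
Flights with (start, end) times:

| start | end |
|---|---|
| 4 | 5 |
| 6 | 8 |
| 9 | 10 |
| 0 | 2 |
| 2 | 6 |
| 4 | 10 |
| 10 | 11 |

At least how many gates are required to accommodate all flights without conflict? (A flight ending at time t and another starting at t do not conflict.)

The answer is the maximum number of intervals overlapping at any instant.
starts: [0, 2, 4, 4, 6, 9, 10]
ends:   [2, 5, 6, 8, 10, 10, 11]
s0→1 e2→0 s2→1 s4→2 s4→3  — peak 3.

3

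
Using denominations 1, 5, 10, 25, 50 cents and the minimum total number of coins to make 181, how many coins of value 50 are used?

3

Greedy: take as many of the largest coin as possible, then repeat with the remainder.
181 − 3×50→31 − 1×25→6 − 1×5→1 − 1×1→0
Count of 50: 3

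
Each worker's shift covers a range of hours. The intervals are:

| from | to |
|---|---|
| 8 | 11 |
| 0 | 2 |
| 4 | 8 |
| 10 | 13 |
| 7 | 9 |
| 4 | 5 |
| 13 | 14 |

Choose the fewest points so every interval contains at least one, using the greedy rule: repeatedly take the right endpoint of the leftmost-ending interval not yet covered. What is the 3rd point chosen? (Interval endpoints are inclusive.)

9

Sort by right endpoint; whenever an interval is uncovered, place a point at its right end.
Sorted: [0,2] [4,5] [4,8] [7,9] [8,11] [10,13] [13,14]
{[0,2]} hit by 2; {[4,5],[4,8]} hit by 5; {[7,9],[8,11]} hit by 9; {[10,13],[13,14]} hit by 13.
Points: 2, 5, 9, 13 (4 total).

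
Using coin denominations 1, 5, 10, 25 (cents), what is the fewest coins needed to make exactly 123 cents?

9

123 − 4×25→23 − 2×10→3 − 3×1→0
Total coins = 4 + 2 + 3 = 9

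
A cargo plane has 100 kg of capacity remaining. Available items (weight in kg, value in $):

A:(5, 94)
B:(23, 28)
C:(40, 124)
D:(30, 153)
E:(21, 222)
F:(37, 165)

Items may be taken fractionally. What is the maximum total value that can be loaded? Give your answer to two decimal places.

655.70

Order: A (94/5=18.80) > E (222/21=10.57) > D (153/30=5.10) > F (165/37=4.46) > C (124/40=3.10) > B (28/23=1.22)
Fill: take A (5 @ 94) → take E (21 @ 222) → take D (30 @ 153) → take F (37 @ 165) → take 7/40 of C → 21.70; 100/100 used.
Total value = 655.70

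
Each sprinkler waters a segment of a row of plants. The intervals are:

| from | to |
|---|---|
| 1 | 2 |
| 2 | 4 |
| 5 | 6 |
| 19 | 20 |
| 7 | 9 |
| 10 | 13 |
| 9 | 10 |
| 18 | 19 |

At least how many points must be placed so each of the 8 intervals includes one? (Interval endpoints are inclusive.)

Sorted: [1,2] [2,4] [5,6] [7,9] [9,10] [10,13] [18,19] [19,20]
{[1,2],[2,4]} hit by 2; {[5,6]} hit by 6; {[7,9],[9,10]} hit by 9; {[10,13]} hit by 13; {[18,19],[19,20]} hit by 19.
Points: 2, 6, 9, 13, 19 (5 total).

5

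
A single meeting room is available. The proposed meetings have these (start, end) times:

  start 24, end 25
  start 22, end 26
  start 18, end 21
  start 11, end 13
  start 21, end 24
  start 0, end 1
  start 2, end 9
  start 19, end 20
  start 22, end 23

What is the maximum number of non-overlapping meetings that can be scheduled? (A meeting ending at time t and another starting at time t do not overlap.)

6

Greedy by earliest finish: after sorting by end time, pick each interval compatible with the last pick.
By end time: (0,1), (2,9), (11,13), (19,20), (18,21), (22,23), (21,24), (24,25), (22,26).
Pick (0,1); next start ≥ 1 → (2,9); next start ≥ 9 → (11,13); next start ≥ 13 → (19,20); next start ≥ 20 → (22,23); next start ≥ 23 → (24,25).
Selected 6 meetings.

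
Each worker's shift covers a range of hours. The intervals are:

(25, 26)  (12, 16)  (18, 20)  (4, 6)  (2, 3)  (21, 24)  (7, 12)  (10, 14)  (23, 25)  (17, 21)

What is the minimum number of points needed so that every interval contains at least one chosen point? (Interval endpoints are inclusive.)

6

Sort by right endpoint; whenever an interval is uncovered, place a point at its right end.
By right end: [2,3]  [4,6]  [7,12]  [10,14]  [12,16]  [18,20]  [17,21]  [21,24]  [23,25]  [25,26]
[2,3] uncovered → point at 3; [4,6] uncovered → point at 6; [7,12] uncovered → point at 12; [18,20] uncovered → point at 20; [21,24] uncovered → point at 24; [25,26] uncovered → point at 26.
Points: 3, 6, 12, 20, 24, 26 (6 total).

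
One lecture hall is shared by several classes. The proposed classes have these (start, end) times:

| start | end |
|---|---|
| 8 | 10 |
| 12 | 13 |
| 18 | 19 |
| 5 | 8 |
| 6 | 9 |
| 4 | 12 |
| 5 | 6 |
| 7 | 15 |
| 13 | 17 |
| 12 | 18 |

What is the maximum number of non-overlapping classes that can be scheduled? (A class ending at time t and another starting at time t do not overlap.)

5

Sorted by end: (5,6)  (5,8)  (6,9)  (8,10)  (4,12)  (12,13)  (7,15)  (13,17)  (12,18)  (18,19)
take (5,6); take (6,9); take (12,13); skip (7,15); take (13,17); skip (12,18); take (18,19).
Selected 5 classes.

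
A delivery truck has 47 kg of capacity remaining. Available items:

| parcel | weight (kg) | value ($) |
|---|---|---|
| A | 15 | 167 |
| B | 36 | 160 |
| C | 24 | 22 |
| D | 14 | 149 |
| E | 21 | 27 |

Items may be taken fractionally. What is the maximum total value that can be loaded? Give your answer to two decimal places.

Sort by value per unit weight and fill in that order.
Ratios (sorted): A 11.13, D 10.64, B 4.44, E 1.29, C 0.92
take A (15 @ 167); take D (14 @ 149); take 18/36 of B → 80.00. Capacity used 47/47.
Total value = 396.00

396.00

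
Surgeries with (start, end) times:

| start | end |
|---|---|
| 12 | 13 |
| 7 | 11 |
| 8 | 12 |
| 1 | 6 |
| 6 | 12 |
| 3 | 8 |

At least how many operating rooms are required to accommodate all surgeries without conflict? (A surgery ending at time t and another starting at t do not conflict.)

The answer is the maximum number of intervals overlapping at any instant.
starts: [1, 3, 6, 7, 8, 12]
ends:   [6, 8, 11, 12, 12, 13]
s1→1 s3→2 e6→1 s6→2 s7→3  — peak 3.

3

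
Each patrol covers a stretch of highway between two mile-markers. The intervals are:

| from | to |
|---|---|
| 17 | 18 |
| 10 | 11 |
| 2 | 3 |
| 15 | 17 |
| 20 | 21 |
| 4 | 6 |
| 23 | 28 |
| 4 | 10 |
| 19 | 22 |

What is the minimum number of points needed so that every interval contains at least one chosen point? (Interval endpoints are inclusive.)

6

Sort by right endpoint; whenever an interval is uncovered, place a point at its right end.
By right end: [2,3]  [4,6]  [4,10]  [10,11]  [15,17]  [17,18]  [20,21]  [19,22]  [23,28]
[2,3] uncovered → point at 3; [4,6] uncovered → point at 6; [10,11] uncovered → point at 11; [15,17] uncovered → point at 17; [20,21] uncovered → point at 21; [23,28] uncovered → point at 28.
Points: 3, 6, 11, 17, 21, 28 (6 total).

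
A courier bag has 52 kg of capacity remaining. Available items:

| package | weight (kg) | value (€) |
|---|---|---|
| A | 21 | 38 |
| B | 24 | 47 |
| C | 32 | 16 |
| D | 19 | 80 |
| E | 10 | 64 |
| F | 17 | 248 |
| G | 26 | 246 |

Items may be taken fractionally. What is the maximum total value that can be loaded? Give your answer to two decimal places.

Greedy by value/weight ratio, highest first.
Order: F (248/17=14.59) > G (246/26=9.46) > E (64/10=6.40) > D (80/19=4.21) > B (47/24=1.96) > A (38/21=1.81) > C (16/32=0.50)
Fill: take F (17 @ 248) → take G (26 @ 246) → take 9/10 of E → 57.60; 52/52 used.
Total value = 551.60

551.60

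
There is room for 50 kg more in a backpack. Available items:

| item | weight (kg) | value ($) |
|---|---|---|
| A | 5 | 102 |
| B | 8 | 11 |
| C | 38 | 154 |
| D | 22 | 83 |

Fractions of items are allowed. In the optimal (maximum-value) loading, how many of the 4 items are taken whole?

Sort by value per unit weight and fill in that order.
Ratios (sorted): A 20.40, C 4.05, D 3.77, B 1.38
take A (5 @ 102); take C (38 @ 154); take 7/22 of D → 26.41. Capacity used 50/50.
2 item(s) taken whole; one partial (take 7/22 of D).

2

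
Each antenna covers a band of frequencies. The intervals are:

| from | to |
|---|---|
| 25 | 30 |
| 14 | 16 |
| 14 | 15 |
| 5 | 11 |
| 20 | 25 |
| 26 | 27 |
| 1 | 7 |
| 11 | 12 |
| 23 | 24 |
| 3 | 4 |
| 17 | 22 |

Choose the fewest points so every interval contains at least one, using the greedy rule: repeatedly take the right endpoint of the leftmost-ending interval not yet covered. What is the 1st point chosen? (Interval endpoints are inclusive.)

Sort by right endpoint; whenever an interval is uncovered, place a point at its right end.
By right end: [3,4]  [1,7]  [5,11]  [11,12]  [14,15]  [14,16]  [17,22]  [23,24]  [20,25]  [26,27]  [25,30]
[3,4] uncovered → point at 4; [5,11] uncovered → point at 11; [14,15] uncovered → point at 15; [17,22] uncovered → point at 22; [23,24] uncovered → point at 24; [26,27] uncovered → point at 27.
Points: 4, 11, 15, 22, 24, 27 (6 total).

4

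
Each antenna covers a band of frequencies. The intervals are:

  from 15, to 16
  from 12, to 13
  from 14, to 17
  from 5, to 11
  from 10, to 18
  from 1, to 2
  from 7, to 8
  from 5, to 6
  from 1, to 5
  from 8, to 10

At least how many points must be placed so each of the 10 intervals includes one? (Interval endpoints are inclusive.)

5

Sort by right endpoint; whenever an interval is uncovered, place a point at its right end.
By right end: [1,2]  [1,5]  [5,6]  [7,8]  [8,10]  [5,11]  [12,13]  [15,16]  [14,17]  [10,18]
[1,2] uncovered → point at 2; [5,6] uncovered → point at 6; [7,8] uncovered → point at 8; [12,13] uncovered → point at 13; [15,16] uncovered → point at 16.
Points: 2, 6, 8, 13, 16 (5 total).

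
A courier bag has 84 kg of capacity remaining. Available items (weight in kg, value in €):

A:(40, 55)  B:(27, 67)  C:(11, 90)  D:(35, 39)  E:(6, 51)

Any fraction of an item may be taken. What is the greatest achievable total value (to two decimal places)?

Sort by value per unit weight and fill in that order.
Order: E (51/6=8.50) > C (90/11=8.18) > B (67/27=2.48) > A (55/40=1.38) > D (39/35=1.11)
Fill: take E (6 @ 51) → take C (11 @ 90) → take B (27 @ 67) → take A (40 @ 55); 84/84 used.
Total value = 263.00

263.00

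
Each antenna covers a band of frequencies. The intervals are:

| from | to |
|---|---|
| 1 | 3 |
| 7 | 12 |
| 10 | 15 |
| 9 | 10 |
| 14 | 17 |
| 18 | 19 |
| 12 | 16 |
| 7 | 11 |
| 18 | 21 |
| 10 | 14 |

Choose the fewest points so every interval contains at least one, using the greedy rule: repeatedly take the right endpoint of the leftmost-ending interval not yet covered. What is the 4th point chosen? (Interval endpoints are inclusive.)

By right end: [1,3]  [9,10]  [7,11]  [7,12]  [10,14]  [10,15]  [12,16]  [14,17]  [18,19]  [18,21]
[1,3] uncovered → point at 3; [9,10] uncovered → point at 10; [12,16] uncovered → point at 16; [18,19] uncovered → point at 19.
Points: 3, 10, 16, 19 (4 total).

19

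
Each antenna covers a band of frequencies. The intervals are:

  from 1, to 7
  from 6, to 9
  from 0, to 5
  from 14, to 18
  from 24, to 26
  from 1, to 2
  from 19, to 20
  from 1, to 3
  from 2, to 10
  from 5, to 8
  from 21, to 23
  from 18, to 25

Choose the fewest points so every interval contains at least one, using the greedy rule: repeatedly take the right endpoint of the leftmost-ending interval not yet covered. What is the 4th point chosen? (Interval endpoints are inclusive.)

By right end: [1,2]  [1,3]  [0,5]  [1,7]  [5,8]  [6,9]  [2,10]  [14,18]  [19,20]  [21,23]  [18,25]  [24,26]
[1,2] uncovered → point at 2; [5,8] uncovered → point at 8; [14,18] uncovered → point at 18; [19,20] uncovered → point at 20; [21,23] uncovered → point at 23; [24,26] uncovered → point at 26.
Points: 2, 8, 18, 20, 23, 26 (6 total).

20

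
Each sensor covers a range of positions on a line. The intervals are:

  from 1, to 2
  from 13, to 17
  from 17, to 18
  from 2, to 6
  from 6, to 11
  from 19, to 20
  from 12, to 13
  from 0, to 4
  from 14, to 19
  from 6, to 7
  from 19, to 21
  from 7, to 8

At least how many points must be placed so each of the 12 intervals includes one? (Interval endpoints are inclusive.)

Sort by right endpoint; whenever an interval is uncovered, place a point at its right end.
By right end: [1,2]  [0,4]  [2,6]  [6,7]  [7,8]  [6,11]  [12,13]  [13,17]  [17,18]  [14,19]  [19,20]  [19,21]
[1,2] uncovered → point at 2; [6,7] uncovered → point at 7; [12,13] uncovered → point at 13; [17,18] uncovered → point at 18; [19,20] uncovered → point at 20.
Points: 2, 7, 13, 18, 20 (5 total).

5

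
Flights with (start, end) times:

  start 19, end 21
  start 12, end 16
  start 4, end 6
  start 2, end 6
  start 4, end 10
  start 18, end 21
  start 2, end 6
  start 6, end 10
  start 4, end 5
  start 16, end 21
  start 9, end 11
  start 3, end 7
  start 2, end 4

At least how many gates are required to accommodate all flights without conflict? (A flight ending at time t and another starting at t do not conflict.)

Count concurrent intervals with a sweep; the peak is the room count.
starts: [2, 2, 2, 3, 4, 4, 4, 6, 9, 12, 16, 18, 19]
ends:   [4, 5, 6, 6, 6, 7, 10, 10, 11, 16, 21, 21, 21]
s2→1 s2→2 s2→3 s3→4 e4→3 s4→4 s4→5 s4→6  — peak 6.

6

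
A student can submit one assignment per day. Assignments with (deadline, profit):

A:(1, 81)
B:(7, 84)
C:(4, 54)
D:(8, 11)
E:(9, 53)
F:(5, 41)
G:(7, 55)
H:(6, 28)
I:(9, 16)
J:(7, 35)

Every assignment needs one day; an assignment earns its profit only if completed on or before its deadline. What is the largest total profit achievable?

447

By profit: B(d7,84), A(d1,81), G(d7,55), C(d4,54), E(d9,53), F(d5,41), J(d7,35), H(d6,28), I(d9,16), D(d8,11)
B→slot 7; A→slot 1; G→slot 6; C→slot 4; E→slot 9; F→slot 5; J→slot 3; H→slot 2; I→slot 8; D skipped.
Profit = 81 + 28 + 35 + 54 + 41 + 55 + 84 + 16 + 53 = 447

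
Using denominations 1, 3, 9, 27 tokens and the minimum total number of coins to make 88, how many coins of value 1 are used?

1

Use the largest denomination that fits, subtract, and repeat.
88 = 3×27 + 2×3 + 1×1
Count of 1: 1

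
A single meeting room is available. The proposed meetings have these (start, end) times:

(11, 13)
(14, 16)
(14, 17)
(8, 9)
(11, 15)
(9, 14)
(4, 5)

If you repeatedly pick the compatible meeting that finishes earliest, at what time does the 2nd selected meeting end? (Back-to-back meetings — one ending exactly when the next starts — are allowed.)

Greedy by earliest finish: after sorting by end time, pick each interval compatible with the last pick.
By end time: (4,5), (8,9), (11,13), (9,14), (11,15), (14,16), (14,17).
Pick (4,5); next start ≥ 5 → (8,9); next start ≥ 9 → (11,13); next start ≥ 13 → (14,16).
Selected: (4,5) (8,9) (11,13) (14,16)

9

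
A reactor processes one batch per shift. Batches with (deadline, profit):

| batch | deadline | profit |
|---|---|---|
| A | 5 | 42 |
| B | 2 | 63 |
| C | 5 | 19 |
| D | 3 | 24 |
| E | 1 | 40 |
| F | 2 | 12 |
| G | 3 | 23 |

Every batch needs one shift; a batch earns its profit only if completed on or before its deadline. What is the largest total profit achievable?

Sort by profit descending; place each in the latest free slot ≤ its deadline.
By profit: B(d2,63), A(d5,42), E(d1,40), D(d3,24), G(d3,23), C(d5,19), F(d2,12)
B→slot 2; A→slot 5; E→slot 1; D→slot 3; G skipped; C→slot 4; F skipped.
Profit = 40 + 63 + 24 + 19 + 42 = 188

188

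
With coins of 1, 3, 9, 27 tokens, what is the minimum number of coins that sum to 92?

6

Use the largest denomination that fits, subtract, and repeat.
92 − 3×27→11 − 1×9→2 − 2×1→0
Total coins = 3 + 1 + 2 = 6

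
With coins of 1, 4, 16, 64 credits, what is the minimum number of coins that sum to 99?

99 − 1×64→35 − 2×16→3 − 3×1→0
Total coins = 1 + 2 + 3 = 6

6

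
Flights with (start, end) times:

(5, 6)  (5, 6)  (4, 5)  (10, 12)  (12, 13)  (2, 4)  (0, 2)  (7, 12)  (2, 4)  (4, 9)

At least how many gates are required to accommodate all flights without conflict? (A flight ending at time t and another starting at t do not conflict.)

3

Count concurrent intervals with a sweep; the peak is the room count.
Events (time:±→running): 0:+→1 2:-→0 2:+→1 2:+→2 4:-→1 4:-→0 4:+→1 4:+→2 5:-→1 5:+→2 5:+→3 … peak 3.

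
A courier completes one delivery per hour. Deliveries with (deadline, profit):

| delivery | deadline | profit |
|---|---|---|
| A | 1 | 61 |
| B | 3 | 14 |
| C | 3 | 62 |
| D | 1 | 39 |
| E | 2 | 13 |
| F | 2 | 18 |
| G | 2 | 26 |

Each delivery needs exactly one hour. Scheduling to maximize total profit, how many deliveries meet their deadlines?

Profit order: C=62 A=61 D=39 G=26 F=18 B=14 E=13
Assign: C→slot 3, A→slot 1, D skipped, G→slot 2, F skipped, B skipped, E skipped.
Slots: [1:A] [2:G] [3:C]
3 of 7 scheduled.

3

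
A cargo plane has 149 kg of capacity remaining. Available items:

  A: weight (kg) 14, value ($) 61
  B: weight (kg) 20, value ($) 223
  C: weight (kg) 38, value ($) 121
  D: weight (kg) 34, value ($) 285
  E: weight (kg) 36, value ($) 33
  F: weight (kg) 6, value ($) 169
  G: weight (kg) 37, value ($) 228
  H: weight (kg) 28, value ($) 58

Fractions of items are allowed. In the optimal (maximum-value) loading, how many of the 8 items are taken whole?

6

Order: F (169/6=28.17) > B (223/20=11.15) > D (285/34=8.38) > G (228/37=6.16) > A (61/14=4.36) > C (121/38=3.18) > H (58/28=2.07) > E (33/36=0.92)
Fill: take F (6 @ 169) → take B (20 @ 223) → take D (34 @ 285) → take G (37 @ 228) → take A (14 @ 61) → take C (38 @ 121); 149/149 used.
6 item(s) taken whole.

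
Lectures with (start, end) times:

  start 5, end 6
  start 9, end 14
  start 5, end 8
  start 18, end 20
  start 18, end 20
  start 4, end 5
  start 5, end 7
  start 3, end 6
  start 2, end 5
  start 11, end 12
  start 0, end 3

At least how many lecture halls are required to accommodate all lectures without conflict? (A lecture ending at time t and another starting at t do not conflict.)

starts: [0, 2, 3, 4, 5, 5, 5, 9, 11, 18, 18]
ends:   [3, 5, 5, 6, 6, 7, 8, 12, 14, 20, 20]
s0→1 s2→2 e3→1 s3→2 s4→3 e5→2 e5→1 s5→2 s5→3 s5→4  — peak 4.

4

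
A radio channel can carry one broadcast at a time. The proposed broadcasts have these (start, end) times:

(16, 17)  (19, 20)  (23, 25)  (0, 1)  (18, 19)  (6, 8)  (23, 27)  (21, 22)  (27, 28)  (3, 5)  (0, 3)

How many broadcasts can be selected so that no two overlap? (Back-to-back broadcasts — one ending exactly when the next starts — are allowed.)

9

Sort by end time and greedily take each interval whose start is ≥ the last chosen end.
By end time: (0,1), (0,3), (3,5), (6,8), (16,17), (18,19), (19,20), (21,22), (23,25), (23,27), (27,28).
Pick (0,1); next start ≥ 1 → (3,5); next start ≥ 5 → (6,8); next start ≥ 8 → (16,17); next start ≥ 17 → (18,19); next start ≥ 19 → (19,20); next start ≥ 20 → (21,22); next start ≥ 22 → (23,25); next start ≥ 25 → (27,28).
Selected 9 broadcasts.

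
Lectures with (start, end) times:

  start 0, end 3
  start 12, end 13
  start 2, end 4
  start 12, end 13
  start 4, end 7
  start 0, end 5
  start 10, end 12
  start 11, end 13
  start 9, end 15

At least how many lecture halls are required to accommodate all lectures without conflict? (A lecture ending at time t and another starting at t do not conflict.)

4

The answer is the maximum number of intervals overlapping at any instant.
starts: [0, 0, 2, 4, 9, 10, 11, 12, 12]
ends:   [3, 4, 5, 7, 12, 13, 13, 13, 15]
s0→1 s0→2 s2→3 e3→2 e4→1 s4→2 e5→1 e7→0 s9→1 s10→2 s11→3 e12→2 s12→3 s12→4  — peak 4.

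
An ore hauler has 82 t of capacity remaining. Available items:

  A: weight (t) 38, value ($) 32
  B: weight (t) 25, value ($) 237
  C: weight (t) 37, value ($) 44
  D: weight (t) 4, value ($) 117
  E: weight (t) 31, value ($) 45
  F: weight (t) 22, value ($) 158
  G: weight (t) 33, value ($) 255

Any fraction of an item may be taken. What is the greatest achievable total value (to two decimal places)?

752.64

Order: D (117/4=29.25) > B (237/25=9.48) > G (255/33=7.73) > F (158/22=7.18) > E (45/31=1.45) > C (44/37=1.19) > A (32/38=0.84)
Fill: take D (4 @ 117) → take B (25 @ 237) → take G (33 @ 255) → take 20/22 of F → 143.64; 82/82 used.
Total value = 752.64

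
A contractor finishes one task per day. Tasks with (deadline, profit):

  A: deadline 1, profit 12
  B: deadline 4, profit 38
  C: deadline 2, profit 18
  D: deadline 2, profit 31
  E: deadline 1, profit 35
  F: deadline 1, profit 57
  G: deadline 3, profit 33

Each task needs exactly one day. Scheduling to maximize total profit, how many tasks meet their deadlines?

4

Take jobs in profit order; each goes to the latest open slot no later than its deadline.
Profit order: F=57 B=38 E=35 G=33 D=31 C=18 A=12
Assign: F→slot 1, B→slot 4, E skipped, G→slot 3, D→slot 2, C skipped, A skipped.
Slots: [1:F] [2:D] [3:G] [4:B]
4 of 7 scheduled.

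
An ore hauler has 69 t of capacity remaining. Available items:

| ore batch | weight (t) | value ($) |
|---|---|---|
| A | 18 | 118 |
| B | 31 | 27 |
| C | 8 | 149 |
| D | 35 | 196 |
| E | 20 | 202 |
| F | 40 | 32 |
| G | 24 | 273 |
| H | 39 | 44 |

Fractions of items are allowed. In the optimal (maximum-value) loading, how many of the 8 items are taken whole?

3

Ratios (sorted): C 18.62, G 11.38, E 10.10, A 6.56, D 5.60, H 1.13, B 0.87, F 0.80
take C (8 @ 149); take G (24 @ 273); take E (20 @ 202); take 17/18 of A → 111.44. Capacity used 69/69.
3 item(s) taken whole; one partial (take 17/18 of A).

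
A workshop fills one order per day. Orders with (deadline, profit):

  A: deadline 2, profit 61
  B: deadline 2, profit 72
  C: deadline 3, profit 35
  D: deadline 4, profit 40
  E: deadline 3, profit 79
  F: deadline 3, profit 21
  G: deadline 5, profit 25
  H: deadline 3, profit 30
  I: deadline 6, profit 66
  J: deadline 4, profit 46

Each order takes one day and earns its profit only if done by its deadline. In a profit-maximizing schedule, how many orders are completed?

6

Sort by profit descending; place each in the latest free slot ≤ its deadline.
By profit: E(d3,79), B(d2,72), I(d6,66), A(d2,61), J(d4,46), D(d4,40), C(d3,35), H(d3,30), G(d5,25), F(d3,21)
E→slot 3; B→slot 2; I→slot 6; A→slot 1; J→slot 4; D skipped; C skipped; H skipped; G→slot 5; F skipped.
6 of 10 scheduled.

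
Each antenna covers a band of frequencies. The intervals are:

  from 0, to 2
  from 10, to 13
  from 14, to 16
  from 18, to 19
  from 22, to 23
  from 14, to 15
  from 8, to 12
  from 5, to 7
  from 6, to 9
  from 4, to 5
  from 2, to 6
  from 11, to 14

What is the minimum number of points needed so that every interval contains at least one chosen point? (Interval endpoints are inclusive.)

Sort by right endpoint; whenever an interval is uncovered, place a point at its right end.
By right end: [0,2]  [4,5]  [2,6]  [5,7]  [6,9]  [8,12]  [10,13]  [11,14]  [14,15]  [14,16]  [18,19]  [22,23]
[0,2] uncovered → point at 2; [4,5] uncovered → point at 5; [6,9] uncovered → point at 9; [10,13] uncovered → point at 13; [14,15] uncovered → point at 15; [18,19] uncovered → point at 19; [22,23] uncovered → point at 23.
Points: 2, 5, 9, 13, 15, 19, 23 (7 total).

7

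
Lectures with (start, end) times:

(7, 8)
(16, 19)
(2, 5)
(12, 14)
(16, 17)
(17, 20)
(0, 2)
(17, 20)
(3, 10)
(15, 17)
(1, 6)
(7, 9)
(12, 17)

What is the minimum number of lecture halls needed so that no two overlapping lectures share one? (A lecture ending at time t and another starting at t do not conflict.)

4

Count concurrent intervals with a sweep; the peak is the room count.
starts: [0, 1, 2, 3, 7, 7, 12, 12, 15, 16, 16, 17, 17]
ends:   [2, 5, 6, 8, 9, 10, 14, 17, 17, 17, 19, 20, 20]
s0→1 s1→2 e2→1 s2→2 s3→3 e5→2 e6→1 s7→2 s7→3 e8→2 e9→1 e10→0 s12→1 s12→2 e14→1 s15→2 s16→3 s16→4  — peak 4.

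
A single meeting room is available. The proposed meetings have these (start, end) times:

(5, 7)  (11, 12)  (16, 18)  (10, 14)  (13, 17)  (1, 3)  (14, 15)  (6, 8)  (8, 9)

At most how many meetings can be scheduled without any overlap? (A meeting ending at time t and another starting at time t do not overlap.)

Sort by end time and greedily take each interval whose start is ≥ the last chosen end.
Sorted by end: (1,3)  (5,7)  (6,8)  (8,9)  (11,12)  (10,14)  (14,15)  (13,17)  (16,18)
take (1,3); take (5,7); skip (6,8); take (8,9); take (11,12); take (14,15); skip (13,17); take (16,18).
Selected 6 meetings.

6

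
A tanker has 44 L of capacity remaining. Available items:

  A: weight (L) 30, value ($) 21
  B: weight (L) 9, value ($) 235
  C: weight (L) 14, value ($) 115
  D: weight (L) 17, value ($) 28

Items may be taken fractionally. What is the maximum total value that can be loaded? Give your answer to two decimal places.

Ratios (sorted): B 26.11, C 8.21, D 1.65, A 0.70
take B (9 @ 235); take C (14 @ 115); take D (17 @ 28); take 4/30 of A → 2.80. Capacity used 44/44.
Total value = 380.80

380.80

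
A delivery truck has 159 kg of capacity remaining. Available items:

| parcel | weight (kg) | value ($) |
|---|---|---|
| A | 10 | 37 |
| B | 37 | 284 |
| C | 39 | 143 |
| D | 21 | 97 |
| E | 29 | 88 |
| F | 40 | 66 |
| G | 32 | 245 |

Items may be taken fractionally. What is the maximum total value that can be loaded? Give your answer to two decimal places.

Greedy by value/weight ratio, highest first.
Order: B (284/37=7.68) > G (245/32=7.66) > D (97/21=4.62) > A (37/10=3.70) > C (143/39=3.67) > E (88/29=3.03) > F (66/40=1.65)
Fill: take B (37 @ 284) → take G (32 @ 245) → take D (21 @ 97) → take A (10 @ 37) → take C (39 @ 143) → take 20/29 of E → 60.69; 159/159 used.
Total value = 866.69

866.69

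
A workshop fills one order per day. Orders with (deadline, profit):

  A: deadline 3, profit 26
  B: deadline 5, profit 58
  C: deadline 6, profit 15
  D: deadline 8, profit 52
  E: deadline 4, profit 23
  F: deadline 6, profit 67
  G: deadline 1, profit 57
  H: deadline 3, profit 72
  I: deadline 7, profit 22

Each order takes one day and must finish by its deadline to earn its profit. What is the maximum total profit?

377

Sort by profit descending; place each in the latest free slot ≤ its deadline.
Profit order: H=72 F=67 B=58 G=57 D=52 A=26 E=23 I=22 C=15
Assign: H→slot 3, F→slot 6, B→slot 5, G→slot 1, D→slot 8, A→slot 2, E→slot 4, I→slot 7, C skipped.
Slots: [1:G] [2:A] [3:H] [4:E] [5:B] [6:F] [7:I] [8:D]
Profit = 57 + 26 + 72 + 23 + 58 + 67 + 22 + 52 = 377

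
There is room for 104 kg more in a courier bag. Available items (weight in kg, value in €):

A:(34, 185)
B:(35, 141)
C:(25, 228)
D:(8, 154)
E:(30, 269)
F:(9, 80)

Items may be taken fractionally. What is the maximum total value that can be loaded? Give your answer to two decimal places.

905.12

Order: D (154/8=19.25) > C (228/25=9.12) > E (269/30=8.97) > F (80/9=8.89) > A (185/34=5.44) > B (141/35=4.03)
Fill: take D (8 @ 154) → take C (25 @ 228) → take E (30 @ 269) → take F (9 @ 80) → take 32/34 of A → 174.12; 104/104 used.
Total value = 905.12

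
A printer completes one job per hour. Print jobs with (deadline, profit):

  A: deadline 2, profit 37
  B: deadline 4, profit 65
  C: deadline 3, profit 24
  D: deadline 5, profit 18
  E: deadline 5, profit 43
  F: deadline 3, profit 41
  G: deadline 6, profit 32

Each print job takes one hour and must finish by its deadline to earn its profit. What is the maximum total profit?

242

Take jobs in profit order; each goes to the latest open slot no later than its deadline.
Profit order: B=65 E=43 F=41 A=37 G=32 C=24 D=18
Assign: B→slot 4, E→slot 5, F→slot 3, A→slot 2, G→slot 6, C→slot 1, D skipped.
Slots: [1:C] [2:A] [3:F] [4:B] [5:E] [6:G]
Profit = 24 + 37 + 41 + 65 + 43 + 32 = 242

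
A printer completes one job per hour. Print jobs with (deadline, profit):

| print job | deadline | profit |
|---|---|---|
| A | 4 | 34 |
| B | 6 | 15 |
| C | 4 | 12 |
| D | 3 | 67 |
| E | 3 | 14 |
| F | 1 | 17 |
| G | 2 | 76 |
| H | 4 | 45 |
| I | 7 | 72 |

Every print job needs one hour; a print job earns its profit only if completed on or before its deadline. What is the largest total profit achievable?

By profit: G(d2,76), I(d7,72), D(d3,67), H(d4,45), A(d4,34), F(d1,17), B(d6,15), E(d3,14), C(d4,12)
G→slot 2; I→slot 7; D→slot 3; H→slot 4; A→slot 1; F skipped; B→slot 6; E skipped; C skipped.
Profit = 34 + 76 + 67 + 45 + 15 + 72 = 309

309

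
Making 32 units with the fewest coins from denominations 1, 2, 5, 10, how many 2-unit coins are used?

Use the largest denomination that fits, subtract, and repeat.
32 − 3×10→2 − 1×2→0
Count of 2: 1

1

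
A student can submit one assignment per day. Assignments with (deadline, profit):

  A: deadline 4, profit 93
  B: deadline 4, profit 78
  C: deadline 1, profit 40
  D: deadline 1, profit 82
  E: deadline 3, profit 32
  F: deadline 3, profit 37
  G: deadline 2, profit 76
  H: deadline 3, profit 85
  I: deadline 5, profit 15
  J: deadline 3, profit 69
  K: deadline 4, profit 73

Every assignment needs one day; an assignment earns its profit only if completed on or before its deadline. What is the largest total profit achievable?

353

Profit order: A=93 H=85 D=82 B=78 G=76 K=73 J=69 C=40 F=37 E=32 I=15
Assign: A→slot 4, H→slot 3, D→slot 1, B→slot 2, G skipped, K skipped, J skipped, C skipped, F skipped, E skipped, I→slot 5.
Slots: [1:D] [2:B] [3:H] [4:A] [5:I]
Profit = 82 + 78 + 85 + 93 + 15 = 353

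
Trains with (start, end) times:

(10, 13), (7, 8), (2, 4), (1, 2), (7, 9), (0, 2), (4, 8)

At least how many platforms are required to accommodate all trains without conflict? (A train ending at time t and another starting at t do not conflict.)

Count concurrent intervals with a sweep; the peak is the room count.
starts: [0, 1, 2, 4, 7, 7, 10]
ends:   [2, 2, 4, 8, 8, 9, 13]
s0→1 s1→2 e2→1 e2→0 s2→1 e4→0 s4→1 s7→2 s7→3  — peak 3.

3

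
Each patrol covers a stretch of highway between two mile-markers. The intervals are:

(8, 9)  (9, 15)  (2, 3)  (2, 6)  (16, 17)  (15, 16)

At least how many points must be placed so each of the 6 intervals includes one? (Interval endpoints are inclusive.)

Sorted: [2,3] [2,6] [8,9] [9,15] [15,16] [16,17]
{[2,3],[2,6]} hit by 3; {[8,9],[9,15]} hit by 9; {[15,16],[16,17]} hit by 16.
Points: 3, 9, 16 (3 total).

3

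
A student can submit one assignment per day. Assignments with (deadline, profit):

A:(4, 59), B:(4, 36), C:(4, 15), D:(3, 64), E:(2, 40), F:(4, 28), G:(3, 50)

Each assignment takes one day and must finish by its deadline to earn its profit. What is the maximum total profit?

Sort by profit descending; place each in the latest free slot ≤ its deadline.
By profit: D(d3,64), A(d4,59), G(d3,50), E(d2,40), B(d4,36), F(d4,28), C(d4,15)
D→slot 3; A→slot 4; G→slot 2; E→slot 1; B skipped; F skipped; C skipped.
Profit = 40 + 50 + 64 + 59 = 213

213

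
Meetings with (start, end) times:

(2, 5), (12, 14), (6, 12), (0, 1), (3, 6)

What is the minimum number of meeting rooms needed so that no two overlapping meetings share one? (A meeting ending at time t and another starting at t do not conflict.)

The answer is the maximum number of intervals overlapping at any instant.
starts: [0, 2, 3, 6, 12]
ends:   [1, 5, 6, 12, 14]
s0→1 e1→0 s2→1 s3→2  — peak 2.

2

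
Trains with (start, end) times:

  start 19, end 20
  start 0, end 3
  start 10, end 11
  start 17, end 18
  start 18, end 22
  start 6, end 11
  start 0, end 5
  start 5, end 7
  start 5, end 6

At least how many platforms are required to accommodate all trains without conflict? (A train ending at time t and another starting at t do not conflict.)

starts: [0, 0, 5, 5, 6, 10, 17, 18, 19]
ends:   [3, 5, 6, 7, 11, 11, 18, 20, 22]
s0→1 s0→2  — peak 2.

2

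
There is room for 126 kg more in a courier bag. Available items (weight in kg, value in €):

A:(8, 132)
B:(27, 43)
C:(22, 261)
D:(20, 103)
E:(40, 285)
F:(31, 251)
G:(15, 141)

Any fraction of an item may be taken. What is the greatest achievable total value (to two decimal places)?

1121.50

Sort by value per unit weight and fill in that order.
Order: A (132/8=16.50) > C (261/22=11.86) > G (141/15=9.40) > F (251/31=8.10) > E (285/40=7.12) > D (103/20=5.15) > B (43/27=1.59)
Fill: take A (8 @ 132) → take C (22 @ 261) → take G (15 @ 141) → take F (31 @ 251) → take E (40 @ 285) → take 10/20 of D → 51.50; 126/126 used.
Total value = 1121.50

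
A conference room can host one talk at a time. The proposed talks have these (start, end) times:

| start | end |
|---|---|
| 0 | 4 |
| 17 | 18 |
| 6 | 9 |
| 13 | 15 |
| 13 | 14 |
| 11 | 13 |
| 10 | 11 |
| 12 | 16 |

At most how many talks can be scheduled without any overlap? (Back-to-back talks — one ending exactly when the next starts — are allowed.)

6

Greedy by earliest finish: after sorting by end time, pick each interval compatible with the last pick.
By end time: (0,4), (6,9), (10,11), (11,13), (13,14), (13,15), (12,16), (17,18).
Pick (0,4); next start ≥ 4 → (6,9); next start ≥ 9 → (10,11); next start ≥ 11 → (11,13); next start ≥ 13 → (13,14); next start ≥ 14 → (17,18).
Selected 6 talks.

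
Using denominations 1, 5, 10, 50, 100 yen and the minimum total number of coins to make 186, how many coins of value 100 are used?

1

Use the largest denomination that fits, subtract, and repeat.
186 = 1×100 + 1×50 + 3×10 + 1×5 + 1×1
Count of 100: 1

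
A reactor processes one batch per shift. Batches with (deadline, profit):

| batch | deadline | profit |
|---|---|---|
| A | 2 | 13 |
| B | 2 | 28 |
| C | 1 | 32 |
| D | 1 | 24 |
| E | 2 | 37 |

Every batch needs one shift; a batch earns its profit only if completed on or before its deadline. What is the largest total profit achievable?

By profit: E(d2,37), C(d1,32), B(d2,28), D(d1,24), A(d2,13)
E→slot 2; C→slot 1; B skipped; D skipped; A skipped.
Profit = 32 + 37 = 69

69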